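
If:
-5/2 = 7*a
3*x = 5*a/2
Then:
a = -5/14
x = -25/84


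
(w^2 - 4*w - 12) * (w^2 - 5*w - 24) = w^4 - 9*w^3 - 16*w^2 + 156*w + 288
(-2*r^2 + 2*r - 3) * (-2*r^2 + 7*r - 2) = 4*r^4 - 18*r^3 + 24*r^2 - 25*r + 6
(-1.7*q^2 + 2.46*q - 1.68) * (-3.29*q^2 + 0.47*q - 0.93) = 5.593*q^4 - 8.8924*q^3 + 8.2644*q^2 - 3.0774*q + 1.5624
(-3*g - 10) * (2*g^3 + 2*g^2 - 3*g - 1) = -6*g^4 - 26*g^3 - 11*g^2 + 33*g + 10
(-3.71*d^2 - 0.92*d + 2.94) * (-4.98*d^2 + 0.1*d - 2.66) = 18.4758*d^4 + 4.2106*d^3 - 4.8646*d^2 + 2.7412*d - 7.8204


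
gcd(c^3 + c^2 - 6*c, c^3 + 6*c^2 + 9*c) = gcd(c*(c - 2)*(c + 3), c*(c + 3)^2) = c^2 + 3*c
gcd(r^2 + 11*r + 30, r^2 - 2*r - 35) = r + 5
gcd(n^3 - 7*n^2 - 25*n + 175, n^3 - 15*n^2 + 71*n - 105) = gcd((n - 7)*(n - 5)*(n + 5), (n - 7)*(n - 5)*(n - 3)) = n^2 - 12*n + 35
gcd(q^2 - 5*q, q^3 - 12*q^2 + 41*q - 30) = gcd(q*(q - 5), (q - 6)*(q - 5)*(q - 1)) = q - 5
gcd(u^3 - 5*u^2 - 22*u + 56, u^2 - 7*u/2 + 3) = u - 2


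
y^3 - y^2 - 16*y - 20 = (y - 5)*(y + 2)^2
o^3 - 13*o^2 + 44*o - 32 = (o - 8)*(o - 4)*(o - 1)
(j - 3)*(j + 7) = j^2 + 4*j - 21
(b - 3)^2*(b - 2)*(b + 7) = b^4 - b^3 - 35*b^2 + 129*b - 126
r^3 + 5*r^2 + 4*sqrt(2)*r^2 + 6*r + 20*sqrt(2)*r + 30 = (r + 5)*(r + sqrt(2))*(r + 3*sqrt(2))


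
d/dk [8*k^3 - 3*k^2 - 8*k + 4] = 24*k^2 - 6*k - 8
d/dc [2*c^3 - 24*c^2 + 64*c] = 6*c^2 - 48*c + 64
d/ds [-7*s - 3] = -7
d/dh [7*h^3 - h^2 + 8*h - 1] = 21*h^2 - 2*h + 8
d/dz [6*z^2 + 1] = 12*z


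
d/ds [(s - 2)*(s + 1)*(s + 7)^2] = 4*s^3 + 39*s^2 + 66*s - 77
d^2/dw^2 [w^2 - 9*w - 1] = 2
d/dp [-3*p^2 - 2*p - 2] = -6*p - 2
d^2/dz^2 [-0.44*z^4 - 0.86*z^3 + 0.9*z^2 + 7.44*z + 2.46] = -5.28*z^2 - 5.16*z + 1.8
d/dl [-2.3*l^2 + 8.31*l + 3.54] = 8.31 - 4.6*l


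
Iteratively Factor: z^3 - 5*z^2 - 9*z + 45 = (z - 5)*(z^2 - 9) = (z - 5)*(z + 3)*(z - 3)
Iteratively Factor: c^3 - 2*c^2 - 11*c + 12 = (c - 4)*(c^2 + 2*c - 3) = (c - 4)*(c + 3)*(c - 1)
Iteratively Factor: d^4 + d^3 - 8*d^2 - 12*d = (d + 2)*(d^3 - d^2 - 6*d) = (d + 2)^2*(d^2 - 3*d) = d*(d + 2)^2*(d - 3)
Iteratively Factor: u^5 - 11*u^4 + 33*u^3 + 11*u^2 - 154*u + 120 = (u - 1)*(u^4 - 10*u^3 + 23*u^2 + 34*u - 120) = (u - 3)*(u - 1)*(u^3 - 7*u^2 + 2*u + 40) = (u - 4)*(u - 3)*(u - 1)*(u^2 - 3*u - 10) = (u - 5)*(u - 4)*(u - 3)*(u - 1)*(u + 2)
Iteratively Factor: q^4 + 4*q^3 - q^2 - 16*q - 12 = (q + 3)*(q^3 + q^2 - 4*q - 4) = (q + 2)*(q + 3)*(q^2 - q - 2) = (q - 2)*(q + 2)*(q + 3)*(q + 1)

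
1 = 1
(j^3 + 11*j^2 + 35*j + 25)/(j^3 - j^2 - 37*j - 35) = (j + 5)/(j - 7)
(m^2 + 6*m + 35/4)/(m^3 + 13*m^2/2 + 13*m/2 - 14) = (m + 5/2)/(m^2 + 3*m - 4)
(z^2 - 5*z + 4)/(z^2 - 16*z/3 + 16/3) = 3*(z - 1)/(3*z - 4)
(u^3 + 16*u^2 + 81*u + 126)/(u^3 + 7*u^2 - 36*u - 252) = (u + 3)/(u - 6)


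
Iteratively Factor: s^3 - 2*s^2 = (s - 2)*(s^2) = s*(s - 2)*(s)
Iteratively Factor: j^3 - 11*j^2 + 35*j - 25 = (j - 1)*(j^2 - 10*j + 25) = (j - 5)*(j - 1)*(j - 5)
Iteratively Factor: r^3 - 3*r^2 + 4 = (r - 2)*(r^2 - r - 2) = (r - 2)*(r + 1)*(r - 2)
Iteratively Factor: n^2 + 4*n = (n + 4)*(n)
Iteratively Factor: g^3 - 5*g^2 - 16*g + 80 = (g + 4)*(g^2 - 9*g + 20) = (g - 5)*(g + 4)*(g - 4)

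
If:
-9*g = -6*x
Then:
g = 2*x/3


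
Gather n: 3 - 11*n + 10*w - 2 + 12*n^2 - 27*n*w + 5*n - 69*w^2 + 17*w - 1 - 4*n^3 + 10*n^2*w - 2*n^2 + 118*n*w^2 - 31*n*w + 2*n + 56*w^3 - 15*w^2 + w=-4*n^3 + n^2*(10*w + 10) + n*(118*w^2 - 58*w - 4) + 56*w^3 - 84*w^2 + 28*w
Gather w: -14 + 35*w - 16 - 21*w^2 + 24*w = -21*w^2 + 59*w - 30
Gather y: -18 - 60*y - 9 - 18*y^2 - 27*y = -18*y^2 - 87*y - 27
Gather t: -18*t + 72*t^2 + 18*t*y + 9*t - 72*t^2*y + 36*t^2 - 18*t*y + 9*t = t^2*(108 - 72*y)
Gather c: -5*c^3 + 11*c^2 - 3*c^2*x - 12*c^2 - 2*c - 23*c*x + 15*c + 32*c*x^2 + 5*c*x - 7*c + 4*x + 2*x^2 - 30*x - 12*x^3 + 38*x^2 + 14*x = -5*c^3 + c^2*(-3*x - 1) + c*(32*x^2 - 18*x + 6) - 12*x^3 + 40*x^2 - 12*x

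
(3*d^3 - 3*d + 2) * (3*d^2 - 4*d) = 9*d^5 - 12*d^4 - 9*d^3 + 18*d^2 - 8*d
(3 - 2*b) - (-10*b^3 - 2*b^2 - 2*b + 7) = 10*b^3 + 2*b^2 - 4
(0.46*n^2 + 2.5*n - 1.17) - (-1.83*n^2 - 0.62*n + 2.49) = 2.29*n^2 + 3.12*n - 3.66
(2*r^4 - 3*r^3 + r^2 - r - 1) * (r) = 2*r^5 - 3*r^4 + r^3 - r^2 - r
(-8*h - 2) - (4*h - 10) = 8 - 12*h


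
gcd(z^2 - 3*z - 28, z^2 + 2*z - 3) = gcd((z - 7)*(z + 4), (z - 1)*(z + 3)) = 1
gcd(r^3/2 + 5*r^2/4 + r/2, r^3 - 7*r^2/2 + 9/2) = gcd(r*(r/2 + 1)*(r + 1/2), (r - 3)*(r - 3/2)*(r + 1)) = 1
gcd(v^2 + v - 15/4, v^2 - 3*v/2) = v - 3/2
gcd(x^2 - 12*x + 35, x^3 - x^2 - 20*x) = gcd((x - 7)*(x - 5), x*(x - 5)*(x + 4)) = x - 5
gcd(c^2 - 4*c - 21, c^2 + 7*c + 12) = c + 3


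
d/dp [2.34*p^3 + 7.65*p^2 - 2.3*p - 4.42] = 7.02*p^2 + 15.3*p - 2.3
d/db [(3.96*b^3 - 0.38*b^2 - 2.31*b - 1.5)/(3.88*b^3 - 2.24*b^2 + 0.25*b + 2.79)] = (-7.105427357601e-15*b^5 - 7.396*b^4 + 19.9056*b^3 + 45.3358*b^2 - 8.8404*b - 6.0699)/(15.0544*b^6 - 17.3824*b^5 + 6.9576*b^4 + 20.5304*b^3 - 12.4367*b^2 + 1.395*b + 7.7841)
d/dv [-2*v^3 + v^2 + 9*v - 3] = -6*v^2 + 2*v + 9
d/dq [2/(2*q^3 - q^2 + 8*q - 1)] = 4*(-3*q^2 + q - 4)/(2*q^3 - q^2 + 8*q - 1)^2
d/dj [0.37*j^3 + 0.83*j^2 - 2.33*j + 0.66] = 1.11*j^2 + 1.66*j - 2.33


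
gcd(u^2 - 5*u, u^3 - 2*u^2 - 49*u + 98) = 1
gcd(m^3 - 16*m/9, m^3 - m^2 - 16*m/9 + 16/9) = m^2 - 16/9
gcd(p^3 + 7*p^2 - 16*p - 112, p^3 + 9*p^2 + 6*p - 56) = p^2 + 11*p + 28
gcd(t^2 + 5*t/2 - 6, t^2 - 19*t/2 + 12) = t - 3/2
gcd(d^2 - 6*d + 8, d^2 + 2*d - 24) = d - 4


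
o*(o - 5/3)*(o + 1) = o^3 - 2*o^2/3 - 5*o/3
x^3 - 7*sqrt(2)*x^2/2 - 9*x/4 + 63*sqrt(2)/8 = (x - 3/2)*(x + 3/2)*(x - 7*sqrt(2)/2)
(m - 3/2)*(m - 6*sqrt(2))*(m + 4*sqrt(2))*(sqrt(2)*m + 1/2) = sqrt(2)*m^4 - 7*m^3/2 - 3*sqrt(2)*m^3/2 - 49*sqrt(2)*m^2 + 21*m^2/4 - 24*m + 147*sqrt(2)*m/2 + 36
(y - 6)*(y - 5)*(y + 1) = y^3 - 10*y^2 + 19*y + 30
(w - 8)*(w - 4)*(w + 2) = w^3 - 10*w^2 + 8*w + 64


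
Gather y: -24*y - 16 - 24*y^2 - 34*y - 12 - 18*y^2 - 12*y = -42*y^2 - 70*y - 28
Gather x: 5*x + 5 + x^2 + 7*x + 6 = x^2 + 12*x + 11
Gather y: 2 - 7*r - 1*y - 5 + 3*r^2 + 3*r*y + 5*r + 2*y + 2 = 3*r^2 - 2*r + y*(3*r + 1) - 1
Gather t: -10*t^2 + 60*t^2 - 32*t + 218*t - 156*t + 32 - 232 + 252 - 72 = 50*t^2 + 30*t - 20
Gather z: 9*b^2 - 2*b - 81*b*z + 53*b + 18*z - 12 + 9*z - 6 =9*b^2 + 51*b + z*(27 - 81*b) - 18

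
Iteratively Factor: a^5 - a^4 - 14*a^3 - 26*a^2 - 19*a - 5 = (a + 1)*(a^4 - 2*a^3 - 12*a^2 - 14*a - 5) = (a + 1)^2*(a^3 - 3*a^2 - 9*a - 5) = (a + 1)^3*(a^2 - 4*a - 5) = (a + 1)^4*(a - 5)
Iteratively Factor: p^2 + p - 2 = (p + 2)*(p - 1)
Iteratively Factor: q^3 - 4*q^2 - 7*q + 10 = (q - 5)*(q^2 + q - 2) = (q - 5)*(q - 1)*(q + 2)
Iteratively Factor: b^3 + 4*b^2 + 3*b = (b)*(b^2 + 4*b + 3) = b*(b + 3)*(b + 1)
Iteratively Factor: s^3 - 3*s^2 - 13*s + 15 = (s - 5)*(s^2 + 2*s - 3) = (s - 5)*(s + 3)*(s - 1)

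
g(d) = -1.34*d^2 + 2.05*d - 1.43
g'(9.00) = -22.07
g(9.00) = -91.52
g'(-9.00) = 26.17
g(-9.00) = -128.42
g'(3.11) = -6.28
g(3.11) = -8.02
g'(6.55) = -15.50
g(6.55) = -45.49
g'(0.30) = 1.25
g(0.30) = -0.94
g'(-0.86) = 4.35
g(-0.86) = -4.18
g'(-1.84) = 6.98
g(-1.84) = -9.74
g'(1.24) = -1.27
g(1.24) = -0.95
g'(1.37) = -1.62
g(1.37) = -1.14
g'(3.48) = -7.28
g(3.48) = -10.52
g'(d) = 2.05 - 2.68*d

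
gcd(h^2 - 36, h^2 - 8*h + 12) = h - 6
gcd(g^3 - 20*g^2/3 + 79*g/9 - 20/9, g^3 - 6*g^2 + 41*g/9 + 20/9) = g^2 - 19*g/3 + 20/3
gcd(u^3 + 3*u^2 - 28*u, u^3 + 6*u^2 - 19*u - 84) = u^2 + 3*u - 28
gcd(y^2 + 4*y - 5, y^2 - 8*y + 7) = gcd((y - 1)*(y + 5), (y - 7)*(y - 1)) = y - 1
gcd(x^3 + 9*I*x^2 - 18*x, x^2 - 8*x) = x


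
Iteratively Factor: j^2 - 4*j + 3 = (j - 1)*(j - 3)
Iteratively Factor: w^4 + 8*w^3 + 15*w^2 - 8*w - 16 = (w + 4)*(w^3 + 4*w^2 - w - 4) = (w + 4)^2*(w^2 - 1) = (w + 1)*(w + 4)^2*(w - 1)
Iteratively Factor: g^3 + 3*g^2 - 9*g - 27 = (g + 3)*(g^2 - 9) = (g - 3)*(g + 3)*(g + 3)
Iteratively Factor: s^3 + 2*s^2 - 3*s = (s + 3)*(s^2 - s) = s*(s + 3)*(s - 1)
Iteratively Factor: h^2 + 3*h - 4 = (h + 4)*(h - 1)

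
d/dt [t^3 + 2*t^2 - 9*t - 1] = 3*t^2 + 4*t - 9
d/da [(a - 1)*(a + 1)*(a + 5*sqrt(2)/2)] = 3*a^2 + 5*sqrt(2)*a - 1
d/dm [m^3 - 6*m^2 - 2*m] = 3*m^2 - 12*m - 2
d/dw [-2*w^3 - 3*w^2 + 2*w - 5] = -6*w^2 - 6*w + 2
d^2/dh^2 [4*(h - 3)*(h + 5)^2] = 24*h + 56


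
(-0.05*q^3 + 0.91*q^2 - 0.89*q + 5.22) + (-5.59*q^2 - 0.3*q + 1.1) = -0.05*q^3 - 4.68*q^2 - 1.19*q + 6.32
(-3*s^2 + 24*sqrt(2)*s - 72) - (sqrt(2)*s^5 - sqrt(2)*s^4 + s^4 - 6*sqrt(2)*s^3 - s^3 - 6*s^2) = -sqrt(2)*s^5 - s^4 + sqrt(2)*s^4 + s^3 + 6*sqrt(2)*s^3 + 3*s^2 + 24*sqrt(2)*s - 72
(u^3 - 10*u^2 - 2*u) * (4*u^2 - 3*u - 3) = 4*u^5 - 43*u^4 + 19*u^3 + 36*u^2 + 6*u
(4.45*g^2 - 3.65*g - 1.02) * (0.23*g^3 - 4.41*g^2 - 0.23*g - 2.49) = 1.0235*g^5 - 20.464*g^4 + 14.8384*g^3 - 5.7428*g^2 + 9.3231*g + 2.5398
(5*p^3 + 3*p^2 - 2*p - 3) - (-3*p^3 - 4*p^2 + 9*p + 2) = 8*p^3 + 7*p^2 - 11*p - 5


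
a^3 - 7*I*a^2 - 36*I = (a - 6*I)*(a - 3*I)*(a + 2*I)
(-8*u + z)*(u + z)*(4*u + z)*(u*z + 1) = -32*u^4*z - 36*u^3*z^2 - 32*u^3 - 3*u^2*z^3 - 36*u^2*z + u*z^4 - 3*u*z^2 + z^3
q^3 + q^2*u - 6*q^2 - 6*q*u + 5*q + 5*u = (q - 5)*(q - 1)*(q + u)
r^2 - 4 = (r - 2)*(r + 2)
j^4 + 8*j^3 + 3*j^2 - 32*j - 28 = (j - 2)*(j + 1)*(j + 2)*(j + 7)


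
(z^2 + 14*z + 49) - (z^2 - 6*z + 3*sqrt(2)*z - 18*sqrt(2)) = -3*sqrt(2)*z + 20*z + 18*sqrt(2) + 49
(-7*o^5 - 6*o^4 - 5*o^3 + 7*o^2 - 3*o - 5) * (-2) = 14*o^5 + 12*o^4 + 10*o^3 - 14*o^2 + 6*o + 10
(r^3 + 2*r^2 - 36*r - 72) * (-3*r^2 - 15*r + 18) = -3*r^5 - 21*r^4 + 96*r^3 + 792*r^2 + 432*r - 1296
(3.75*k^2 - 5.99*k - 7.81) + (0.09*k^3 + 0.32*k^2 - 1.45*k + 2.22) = 0.09*k^3 + 4.07*k^2 - 7.44*k - 5.59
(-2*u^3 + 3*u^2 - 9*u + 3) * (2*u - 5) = -4*u^4 + 16*u^3 - 33*u^2 + 51*u - 15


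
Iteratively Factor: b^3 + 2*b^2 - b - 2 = (b - 1)*(b^2 + 3*b + 2) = (b - 1)*(b + 1)*(b + 2)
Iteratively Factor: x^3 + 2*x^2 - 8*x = (x)*(x^2 + 2*x - 8) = x*(x - 2)*(x + 4)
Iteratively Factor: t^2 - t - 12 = (t + 3)*(t - 4)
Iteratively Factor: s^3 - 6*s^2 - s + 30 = (s + 2)*(s^2 - 8*s + 15) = (s - 5)*(s + 2)*(s - 3)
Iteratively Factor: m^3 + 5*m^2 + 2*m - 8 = (m + 2)*(m^2 + 3*m - 4) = (m + 2)*(m + 4)*(m - 1)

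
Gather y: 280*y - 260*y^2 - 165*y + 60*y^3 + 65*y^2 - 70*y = 60*y^3 - 195*y^2 + 45*y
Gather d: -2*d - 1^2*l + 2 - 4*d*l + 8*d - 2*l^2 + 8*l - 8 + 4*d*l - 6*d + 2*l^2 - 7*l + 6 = 0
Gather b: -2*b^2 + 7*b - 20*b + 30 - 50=-2*b^2 - 13*b - 20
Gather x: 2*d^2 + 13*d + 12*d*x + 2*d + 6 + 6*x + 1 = 2*d^2 + 15*d + x*(12*d + 6) + 7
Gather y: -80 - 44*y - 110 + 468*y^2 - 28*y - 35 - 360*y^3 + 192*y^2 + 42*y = -360*y^3 + 660*y^2 - 30*y - 225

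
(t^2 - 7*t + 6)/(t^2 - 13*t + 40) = (t^2 - 7*t + 6)/(t^2 - 13*t + 40)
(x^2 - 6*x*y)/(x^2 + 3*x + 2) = x*(x - 6*y)/(x^2 + 3*x + 2)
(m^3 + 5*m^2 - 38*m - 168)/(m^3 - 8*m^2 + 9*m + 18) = (m^2 + 11*m + 28)/(m^2 - 2*m - 3)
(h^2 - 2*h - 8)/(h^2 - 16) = (h + 2)/(h + 4)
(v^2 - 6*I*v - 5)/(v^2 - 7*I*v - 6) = (v - 5*I)/(v - 6*I)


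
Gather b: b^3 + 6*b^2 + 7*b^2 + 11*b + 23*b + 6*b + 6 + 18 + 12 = b^3 + 13*b^2 + 40*b + 36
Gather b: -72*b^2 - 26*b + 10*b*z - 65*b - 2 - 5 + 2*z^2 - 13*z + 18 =-72*b^2 + b*(10*z - 91) + 2*z^2 - 13*z + 11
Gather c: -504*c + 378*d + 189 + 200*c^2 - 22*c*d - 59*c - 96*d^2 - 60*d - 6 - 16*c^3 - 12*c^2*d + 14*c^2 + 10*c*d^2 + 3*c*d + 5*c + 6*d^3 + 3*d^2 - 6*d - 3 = -16*c^3 + c^2*(214 - 12*d) + c*(10*d^2 - 19*d - 558) + 6*d^3 - 93*d^2 + 312*d + 180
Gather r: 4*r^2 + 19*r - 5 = 4*r^2 + 19*r - 5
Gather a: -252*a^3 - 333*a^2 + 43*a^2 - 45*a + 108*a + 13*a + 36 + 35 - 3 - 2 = -252*a^3 - 290*a^2 + 76*a + 66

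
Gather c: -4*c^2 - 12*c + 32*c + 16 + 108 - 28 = -4*c^2 + 20*c + 96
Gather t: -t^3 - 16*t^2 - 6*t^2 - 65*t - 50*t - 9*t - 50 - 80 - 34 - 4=-t^3 - 22*t^2 - 124*t - 168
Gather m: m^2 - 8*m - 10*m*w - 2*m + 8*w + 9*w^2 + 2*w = m^2 + m*(-10*w - 10) + 9*w^2 + 10*w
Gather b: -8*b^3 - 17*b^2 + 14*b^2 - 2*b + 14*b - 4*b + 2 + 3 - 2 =-8*b^3 - 3*b^2 + 8*b + 3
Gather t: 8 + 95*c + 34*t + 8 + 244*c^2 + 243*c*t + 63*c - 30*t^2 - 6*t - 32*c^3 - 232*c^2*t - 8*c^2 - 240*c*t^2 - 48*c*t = -32*c^3 + 236*c^2 + 158*c + t^2*(-240*c - 30) + t*(-232*c^2 + 195*c + 28) + 16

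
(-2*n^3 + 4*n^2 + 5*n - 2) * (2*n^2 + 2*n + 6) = -4*n^5 + 4*n^4 + 6*n^3 + 30*n^2 + 26*n - 12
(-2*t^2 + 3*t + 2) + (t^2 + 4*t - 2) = -t^2 + 7*t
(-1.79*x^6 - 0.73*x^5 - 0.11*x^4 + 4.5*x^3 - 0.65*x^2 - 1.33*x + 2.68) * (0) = 0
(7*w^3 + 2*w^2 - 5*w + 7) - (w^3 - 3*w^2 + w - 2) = 6*w^3 + 5*w^2 - 6*w + 9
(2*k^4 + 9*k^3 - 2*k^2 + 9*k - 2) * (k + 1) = 2*k^5 + 11*k^4 + 7*k^3 + 7*k^2 + 7*k - 2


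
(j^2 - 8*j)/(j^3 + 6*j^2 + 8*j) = (j - 8)/(j^2 + 6*j + 8)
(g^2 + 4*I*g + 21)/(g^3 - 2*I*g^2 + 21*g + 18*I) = (g^2 + 4*I*g + 21)/(g^3 - 2*I*g^2 + 21*g + 18*I)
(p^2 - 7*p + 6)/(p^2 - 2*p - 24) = (p - 1)/(p + 4)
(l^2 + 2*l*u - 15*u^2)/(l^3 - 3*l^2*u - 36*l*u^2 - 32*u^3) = (-l^2 - 2*l*u + 15*u^2)/(-l^3 + 3*l^2*u + 36*l*u^2 + 32*u^3)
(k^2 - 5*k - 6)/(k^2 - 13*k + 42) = (k + 1)/(k - 7)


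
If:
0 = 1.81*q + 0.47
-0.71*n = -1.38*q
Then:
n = -0.50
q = -0.26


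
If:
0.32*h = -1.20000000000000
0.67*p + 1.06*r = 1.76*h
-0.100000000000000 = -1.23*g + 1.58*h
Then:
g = -4.74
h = -3.75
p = -1.58208955223881*r - 9.85074626865672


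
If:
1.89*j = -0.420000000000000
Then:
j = -0.22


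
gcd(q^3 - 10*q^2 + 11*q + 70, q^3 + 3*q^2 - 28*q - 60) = q^2 - 3*q - 10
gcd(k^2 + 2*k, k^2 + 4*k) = k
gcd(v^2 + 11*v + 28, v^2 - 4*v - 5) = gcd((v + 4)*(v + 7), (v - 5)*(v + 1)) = 1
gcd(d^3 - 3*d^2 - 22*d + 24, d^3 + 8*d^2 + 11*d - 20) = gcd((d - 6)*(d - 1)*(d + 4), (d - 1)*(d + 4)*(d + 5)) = d^2 + 3*d - 4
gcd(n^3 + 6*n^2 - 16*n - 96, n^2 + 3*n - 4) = n + 4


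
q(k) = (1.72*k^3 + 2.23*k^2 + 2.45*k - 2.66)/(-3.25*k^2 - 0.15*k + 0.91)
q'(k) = (6.5*k + 0.15)*(1.72*k^3 + 2.23*k^2 + 2.45*k - 2.66)/(-3.25*k^2 - 0.15*k + 0.91)^2 + (5.16*k^2 + 4.46*k + 2.45)/(-3.25*k^2 - 0.15*k + 0.91) = (-5.59*k^4 - 0.515999999999998*k^3 + 12.3236*k^2 - 13.2314*k + 1.8305)/(10.5625*k^4 + 0.975*k^3 - 5.8925*k^2 - 0.273*k + 0.8281)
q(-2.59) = 1.17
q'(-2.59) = -0.29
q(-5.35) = 2.36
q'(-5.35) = -0.49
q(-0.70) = 6.71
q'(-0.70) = 47.87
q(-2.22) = 1.08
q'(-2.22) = -0.17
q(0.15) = -2.75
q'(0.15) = 0.18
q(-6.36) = 2.86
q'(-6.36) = -0.50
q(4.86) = -3.39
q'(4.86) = -0.50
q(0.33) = -3.05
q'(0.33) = -4.98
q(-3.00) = 1.30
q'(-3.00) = -0.37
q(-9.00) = 4.21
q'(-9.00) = -0.52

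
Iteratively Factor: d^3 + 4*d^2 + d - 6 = (d + 2)*(d^2 + 2*d - 3) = (d - 1)*(d + 2)*(d + 3)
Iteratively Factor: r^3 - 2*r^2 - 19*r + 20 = (r - 5)*(r^2 + 3*r - 4) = (r - 5)*(r - 1)*(r + 4)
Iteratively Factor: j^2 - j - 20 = (j + 4)*(j - 5)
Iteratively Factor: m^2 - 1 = (m - 1)*(m + 1)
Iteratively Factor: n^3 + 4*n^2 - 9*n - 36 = (n + 4)*(n^2 - 9) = (n + 3)*(n + 4)*(n - 3)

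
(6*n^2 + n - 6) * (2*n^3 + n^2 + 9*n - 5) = 12*n^5 + 8*n^4 + 43*n^3 - 27*n^2 - 59*n + 30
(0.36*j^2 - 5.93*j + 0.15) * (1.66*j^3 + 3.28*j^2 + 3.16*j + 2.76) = 0.5976*j^5 - 8.663*j^4 - 18.0638*j^3 - 17.2532*j^2 - 15.8928*j + 0.414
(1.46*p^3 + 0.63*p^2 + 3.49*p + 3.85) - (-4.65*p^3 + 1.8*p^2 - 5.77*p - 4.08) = 6.11*p^3 - 1.17*p^2 + 9.26*p + 7.93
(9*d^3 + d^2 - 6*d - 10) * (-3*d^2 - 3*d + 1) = -27*d^5 - 30*d^4 + 24*d^3 + 49*d^2 + 24*d - 10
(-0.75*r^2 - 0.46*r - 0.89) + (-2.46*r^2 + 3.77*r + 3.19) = -3.21*r^2 + 3.31*r + 2.3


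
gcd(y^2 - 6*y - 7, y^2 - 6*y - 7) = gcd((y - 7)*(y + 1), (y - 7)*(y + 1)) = y^2 - 6*y - 7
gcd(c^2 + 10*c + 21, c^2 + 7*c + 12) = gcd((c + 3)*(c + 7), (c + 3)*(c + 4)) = c + 3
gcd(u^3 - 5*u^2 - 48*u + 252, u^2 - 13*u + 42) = u - 6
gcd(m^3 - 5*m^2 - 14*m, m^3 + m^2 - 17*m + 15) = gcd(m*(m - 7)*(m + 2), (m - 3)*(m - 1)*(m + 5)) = 1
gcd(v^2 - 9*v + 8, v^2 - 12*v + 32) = v - 8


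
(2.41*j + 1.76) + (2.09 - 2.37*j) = 0.04*j + 3.85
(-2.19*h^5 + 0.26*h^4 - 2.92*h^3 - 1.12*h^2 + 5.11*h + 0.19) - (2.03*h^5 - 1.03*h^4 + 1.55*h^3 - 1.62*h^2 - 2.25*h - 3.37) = -4.22*h^5 + 1.29*h^4 - 4.47*h^3 + 0.5*h^2 + 7.36*h + 3.56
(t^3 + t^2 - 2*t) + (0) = t^3 + t^2 - 2*t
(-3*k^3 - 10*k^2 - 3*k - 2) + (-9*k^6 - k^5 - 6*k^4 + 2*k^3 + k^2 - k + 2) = -9*k^6 - k^5 - 6*k^4 - k^3 - 9*k^2 - 4*k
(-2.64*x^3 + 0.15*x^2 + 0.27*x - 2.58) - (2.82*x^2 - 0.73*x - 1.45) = -2.64*x^3 - 2.67*x^2 + 1.0*x - 1.13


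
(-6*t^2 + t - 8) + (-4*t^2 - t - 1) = -10*t^2 - 9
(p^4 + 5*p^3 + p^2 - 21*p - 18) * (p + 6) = p^5 + 11*p^4 + 31*p^3 - 15*p^2 - 144*p - 108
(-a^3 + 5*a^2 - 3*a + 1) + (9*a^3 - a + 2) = 8*a^3 + 5*a^2 - 4*a + 3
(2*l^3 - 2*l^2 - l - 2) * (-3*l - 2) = -6*l^4 + 2*l^3 + 7*l^2 + 8*l + 4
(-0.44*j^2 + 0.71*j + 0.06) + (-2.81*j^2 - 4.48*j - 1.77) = -3.25*j^2 - 3.77*j - 1.71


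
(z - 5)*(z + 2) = z^2 - 3*z - 10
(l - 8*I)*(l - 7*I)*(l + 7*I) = l^3 - 8*I*l^2 + 49*l - 392*I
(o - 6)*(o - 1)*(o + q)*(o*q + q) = o^4*q + o^3*q^2 - 6*o^3*q - 6*o^2*q^2 - o^2*q - o*q^2 + 6*o*q + 6*q^2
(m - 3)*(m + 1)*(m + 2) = m^3 - 7*m - 6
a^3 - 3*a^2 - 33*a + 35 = (a - 7)*(a - 1)*(a + 5)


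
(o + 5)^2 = o^2 + 10*o + 25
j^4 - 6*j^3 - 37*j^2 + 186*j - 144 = (j - 8)*(j - 3)*(j - 1)*(j + 6)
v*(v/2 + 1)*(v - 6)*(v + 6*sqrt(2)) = v^4/2 - 2*v^3 + 3*sqrt(2)*v^3 - 12*sqrt(2)*v^2 - 6*v^2 - 36*sqrt(2)*v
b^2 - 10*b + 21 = (b - 7)*(b - 3)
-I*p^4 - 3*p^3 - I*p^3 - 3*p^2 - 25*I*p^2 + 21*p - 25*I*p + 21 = (p + 1)*(p - 7*I)*(p + 3*I)*(-I*p + 1)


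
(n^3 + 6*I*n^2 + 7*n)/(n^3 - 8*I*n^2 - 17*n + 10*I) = n*(n + 7*I)/(n^2 - 7*I*n - 10)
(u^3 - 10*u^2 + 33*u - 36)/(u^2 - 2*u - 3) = (u^2 - 7*u + 12)/(u + 1)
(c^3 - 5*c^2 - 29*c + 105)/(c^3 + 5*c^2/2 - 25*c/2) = 2*(c^2 - 10*c + 21)/(c*(2*c - 5))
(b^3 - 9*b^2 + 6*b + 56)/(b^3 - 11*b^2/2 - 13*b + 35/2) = 2*(b^2 - 2*b - 8)/(2*b^2 + 3*b - 5)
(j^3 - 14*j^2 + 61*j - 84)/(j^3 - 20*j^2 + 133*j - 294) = (j^2 - 7*j + 12)/(j^2 - 13*j + 42)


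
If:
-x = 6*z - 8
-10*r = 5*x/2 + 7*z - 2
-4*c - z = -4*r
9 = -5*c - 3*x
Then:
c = -57/61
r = -33/61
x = -88/61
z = 96/61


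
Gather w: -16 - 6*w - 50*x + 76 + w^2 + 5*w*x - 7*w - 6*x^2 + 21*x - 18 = w^2 + w*(5*x - 13) - 6*x^2 - 29*x + 42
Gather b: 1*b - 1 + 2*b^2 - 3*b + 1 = 2*b^2 - 2*b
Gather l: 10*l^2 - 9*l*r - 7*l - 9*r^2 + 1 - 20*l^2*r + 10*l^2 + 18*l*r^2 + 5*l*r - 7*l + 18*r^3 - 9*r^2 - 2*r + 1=l^2*(20 - 20*r) + l*(18*r^2 - 4*r - 14) + 18*r^3 - 18*r^2 - 2*r + 2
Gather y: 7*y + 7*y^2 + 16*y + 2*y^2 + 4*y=9*y^2 + 27*y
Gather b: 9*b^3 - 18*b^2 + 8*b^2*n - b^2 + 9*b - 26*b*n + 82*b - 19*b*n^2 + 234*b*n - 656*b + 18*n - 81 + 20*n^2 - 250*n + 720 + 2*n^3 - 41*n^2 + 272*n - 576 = 9*b^3 + b^2*(8*n - 19) + b*(-19*n^2 + 208*n - 565) + 2*n^3 - 21*n^2 + 40*n + 63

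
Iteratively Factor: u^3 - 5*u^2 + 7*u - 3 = (u - 3)*(u^2 - 2*u + 1) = (u - 3)*(u - 1)*(u - 1)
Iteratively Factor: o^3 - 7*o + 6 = (o - 1)*(o^2 + o - 6) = (o - 1)*(o + 3)*(o - 2)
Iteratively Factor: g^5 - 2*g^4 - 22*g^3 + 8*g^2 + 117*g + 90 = (g + 3)*(g^4 - 5*g^3 - 7*g^2 + 29*g + 30) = (g + 2)*(g + 3)*(g^3 - 7*g^2 + 7*g + 15) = (g - 3)*(g + 2)*(g + 3)*(g^2 - 4*g - 5) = (g - 3)*(g + 1)*(g + 2)*(g + 3)*(g - 5)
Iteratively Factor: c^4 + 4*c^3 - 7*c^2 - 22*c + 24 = (c + 4)*(c^3 - 7*c + 6) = (c - 1)*(c + 4)*(c^2 + c - 6) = (c - 1)*(c + 3)*(c + 4)*(c - 2)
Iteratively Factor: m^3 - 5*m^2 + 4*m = (m)*(m^2 - 5*m + 4) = m*(m - 4)*(m - 1)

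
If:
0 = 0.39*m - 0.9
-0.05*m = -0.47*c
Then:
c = 0.25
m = 2.31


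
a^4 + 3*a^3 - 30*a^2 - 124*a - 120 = (a - 6)*(a + 2)^2*(a + 5)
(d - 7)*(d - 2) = d^2 - 9*d + 14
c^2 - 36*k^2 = (c - 6*k)*(c + 6*k)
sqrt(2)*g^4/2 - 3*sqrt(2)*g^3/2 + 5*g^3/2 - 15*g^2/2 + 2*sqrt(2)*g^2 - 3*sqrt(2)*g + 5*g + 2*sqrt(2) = (g - 2)*(g - 1)*(g + 2*sqrt(2))*(sqrt(2)*g/2 + 1/2)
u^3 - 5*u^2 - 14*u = u*(u - 7)*(u + 2)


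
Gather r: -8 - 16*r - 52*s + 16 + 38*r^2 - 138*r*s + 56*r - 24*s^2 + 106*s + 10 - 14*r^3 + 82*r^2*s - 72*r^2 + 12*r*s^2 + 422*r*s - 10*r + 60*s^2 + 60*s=-14*r^3 + r^2*(82*s - 34) + r*(12*s^2 + 284*s + 30) + 36*s^2 + 114*s + 18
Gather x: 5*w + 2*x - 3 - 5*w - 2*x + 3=0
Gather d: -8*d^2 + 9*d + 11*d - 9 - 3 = -8*d^2 + 20*d - 12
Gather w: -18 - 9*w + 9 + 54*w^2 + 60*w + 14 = 54*w^2 + 51*w + 5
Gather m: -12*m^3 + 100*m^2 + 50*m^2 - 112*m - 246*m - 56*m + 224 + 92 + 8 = -12*m^3 + 150*m^2 - 414*m + 324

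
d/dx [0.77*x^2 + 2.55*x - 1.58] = 1.54*x + 2.55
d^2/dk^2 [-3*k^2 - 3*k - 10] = -6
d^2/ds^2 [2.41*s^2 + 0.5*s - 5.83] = 4.82000000000000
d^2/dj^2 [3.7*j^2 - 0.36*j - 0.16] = 7.40000000000000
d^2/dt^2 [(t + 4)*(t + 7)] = 2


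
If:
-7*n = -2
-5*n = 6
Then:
No Solution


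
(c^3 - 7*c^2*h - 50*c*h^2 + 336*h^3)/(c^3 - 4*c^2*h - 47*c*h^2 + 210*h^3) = (c - 8*h)/(c - 5*h)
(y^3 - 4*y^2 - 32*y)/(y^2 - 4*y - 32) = y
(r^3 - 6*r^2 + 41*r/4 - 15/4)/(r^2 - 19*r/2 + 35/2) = (2*r^2 - 7*r + 3)/(2*(r - 7))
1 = 1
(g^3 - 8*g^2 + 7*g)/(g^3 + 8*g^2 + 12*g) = (g^2 - 8*g + 7)/(g^2 + 8*g + 12)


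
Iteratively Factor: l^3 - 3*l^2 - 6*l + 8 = (l - 4)*(l^2 + l - 2) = (l - 4)*(l + 2)*(l - 1)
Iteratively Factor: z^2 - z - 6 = (z + 2)*(z - 3)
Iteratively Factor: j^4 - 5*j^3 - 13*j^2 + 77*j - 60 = (j - 3)*(j^3 - 2*j^2 - 19*j + 20) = (j - 3)*(j - 1)*(j^2 - j - 20) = (j - 3)*(j - 1)*(j + 4)*(j - 5)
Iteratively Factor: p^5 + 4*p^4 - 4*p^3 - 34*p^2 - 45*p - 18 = (p + 2)*(p^4 + 2*p^3 - 8*p^2 - 18*p - 9) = (p - 3)*(p + 2)*(p^3 + 5*p^2 + 7*p + 3) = (p - 3)*(p + 2)*(p + 3)*(p^2 + 2*p + 1) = (p - 3)*(p + 1)*(p + 2)*(p + 3)*(p + 1)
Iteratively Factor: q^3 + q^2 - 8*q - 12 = (q + 2)*(q^2 - q - 6) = (q - 3)*(q + 2)*(q + 2)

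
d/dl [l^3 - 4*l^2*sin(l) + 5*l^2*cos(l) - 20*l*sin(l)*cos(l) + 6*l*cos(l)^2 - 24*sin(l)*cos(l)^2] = -5*l^2*sin(l) - 4*l^2*cos(l) + 3*l^2 - 8*l*sin(l) - 6*l*sin(2*l) + 10*l*cos(l) - 20*l*cos(2*l) - 10*sin(2*l) - 6*cos(l) + 3*cos(2*l) - 18*cos(3*l) + 3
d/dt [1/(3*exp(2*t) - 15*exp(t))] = (5 - 2*exp(t))*exp(-t)/(3*(exp(t) - 5)^2)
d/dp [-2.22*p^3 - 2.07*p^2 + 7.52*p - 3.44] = -6.66*p^2 - 4.14*p + 7.52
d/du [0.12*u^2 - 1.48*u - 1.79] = 0.24*u - 1.48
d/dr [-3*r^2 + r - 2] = 1 - 6*r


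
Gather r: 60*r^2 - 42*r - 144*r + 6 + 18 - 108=60*r^2 - 186*r - 84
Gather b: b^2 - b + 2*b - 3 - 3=b^2 + b - 6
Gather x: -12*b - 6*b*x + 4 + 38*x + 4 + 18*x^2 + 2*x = -12*b + 18*x^2 + x*(40 - 6*b) + 8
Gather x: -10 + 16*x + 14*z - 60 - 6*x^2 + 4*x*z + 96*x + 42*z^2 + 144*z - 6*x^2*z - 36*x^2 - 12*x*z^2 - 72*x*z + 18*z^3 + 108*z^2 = x^2*(-6*z - 42) + x*(-12*z^2 - 68*z + 112) + 18*z^3 + 150*z^2 + 158*z - 70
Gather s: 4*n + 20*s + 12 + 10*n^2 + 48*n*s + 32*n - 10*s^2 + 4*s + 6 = 10*n^2 + 36*n - 10*s^2 + s*(48*n + 24) + 18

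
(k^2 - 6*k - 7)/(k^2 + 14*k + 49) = (k^2 - 6*k - 7)/(k^2 + 14*k + 49)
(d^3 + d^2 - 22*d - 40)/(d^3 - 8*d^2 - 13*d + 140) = (d + 2)/(d - 7)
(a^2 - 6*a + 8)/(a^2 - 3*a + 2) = (a - 4)/(a - 1)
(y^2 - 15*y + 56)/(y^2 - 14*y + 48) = (y - 7)/(y - 6)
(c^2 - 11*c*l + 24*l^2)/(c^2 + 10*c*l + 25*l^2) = (c^2 - 11*c*l + 24*l^2)/(c^2 + 10*c*l + 25*l^2)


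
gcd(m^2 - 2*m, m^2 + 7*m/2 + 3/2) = 1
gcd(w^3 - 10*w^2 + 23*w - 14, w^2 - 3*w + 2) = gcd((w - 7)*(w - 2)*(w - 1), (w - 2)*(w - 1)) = w^2 - 3*w + 2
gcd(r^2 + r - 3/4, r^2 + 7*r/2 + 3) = r + 3/2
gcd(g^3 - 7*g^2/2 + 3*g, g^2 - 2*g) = g^2 - 2*g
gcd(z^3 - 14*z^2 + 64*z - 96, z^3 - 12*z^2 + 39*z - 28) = z - 4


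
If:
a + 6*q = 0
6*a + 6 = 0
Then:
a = -1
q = 1/6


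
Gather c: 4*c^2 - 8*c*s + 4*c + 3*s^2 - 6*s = 4*c^2 + c*(4 - 8*s) + 3*s^2 - 6*s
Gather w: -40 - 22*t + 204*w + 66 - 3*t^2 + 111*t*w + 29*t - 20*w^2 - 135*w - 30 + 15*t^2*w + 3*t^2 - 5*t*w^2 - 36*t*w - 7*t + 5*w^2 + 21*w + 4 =w^2*(-5*t - 15) + w*(15*t^2 + 75*t + 90)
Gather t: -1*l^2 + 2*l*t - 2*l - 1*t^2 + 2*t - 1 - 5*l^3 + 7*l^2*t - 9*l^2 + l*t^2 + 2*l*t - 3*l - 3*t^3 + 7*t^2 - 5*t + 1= -5*l^3 - 10*l^2 - 5*l - 3*t^3 + t^2*(l + 6) + t*(7*l^2 + 4*l - 3)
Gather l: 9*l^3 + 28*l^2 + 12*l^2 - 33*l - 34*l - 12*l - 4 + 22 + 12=9*l^3 + 40*l^2 - 79*l + 30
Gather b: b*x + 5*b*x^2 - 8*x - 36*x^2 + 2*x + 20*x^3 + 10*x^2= b*(5*x^2 + x) + 20*x^3 - 26*x^2 - 6*x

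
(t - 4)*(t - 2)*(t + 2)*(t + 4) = t^4 - 20*t^2 + 64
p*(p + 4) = p^2 + 4*p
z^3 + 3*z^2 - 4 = (z - 1)*(z + 2)^2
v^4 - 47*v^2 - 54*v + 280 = (v - 7)*(v - 2)*(v + 4)*(v + 5)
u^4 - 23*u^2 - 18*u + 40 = (u - 5)*(u - 1)*(u + 2)*(u + 4)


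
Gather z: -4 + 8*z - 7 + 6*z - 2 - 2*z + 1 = 12*z - 12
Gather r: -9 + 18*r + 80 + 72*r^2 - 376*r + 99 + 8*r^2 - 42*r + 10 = 80*r^2 - 400*r + 180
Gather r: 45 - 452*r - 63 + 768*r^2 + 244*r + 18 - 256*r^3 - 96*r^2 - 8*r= -256*r^3 + 672*r^2 - 216*r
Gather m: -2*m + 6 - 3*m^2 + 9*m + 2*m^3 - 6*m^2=2*m^3 - 9*m^2 + 7*m + 6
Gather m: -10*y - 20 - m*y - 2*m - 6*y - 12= m*(-y - 2) - 16*y - 32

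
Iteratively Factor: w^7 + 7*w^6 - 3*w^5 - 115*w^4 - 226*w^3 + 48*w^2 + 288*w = (w)*(w^6 + 7*w^5 - 3*w^4 - 115*w^3 - 226*w^2 + 48*w + 288) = w*(w + 3)*(w^5 + 4*w^4 - 15*w^3 - 70*w^2 - 16*w + 96) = w*(w - 1)*(w + 3)*(w^4 + 5*w^3 - 10*w^2 - 80*w - 96) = w*(w - 1)*(w + 2)*(w + 3)*(w^3 + 3*w^2 - 16*w - 48) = w*(w - 4)*(w - 1)*(w + 2)*(w + 3)*(w^2 + 7*w + 12) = w*(w - 4)*(w - 1)*(w + 2)*(w + 3)*(w + 4)*(w + 3)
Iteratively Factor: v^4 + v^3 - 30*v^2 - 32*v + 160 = (v + 4)*(v^3 - 3*v^2 - 18*v + 40) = (v + 4)^2*(v^2 - 7*v + 10) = (v - 2)*(v + 4)^2*(v - 5)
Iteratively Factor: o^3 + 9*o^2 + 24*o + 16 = (o + 1)*(o^2 + 8*o + 16) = (o + 1)*(o + 4)*(o + 4)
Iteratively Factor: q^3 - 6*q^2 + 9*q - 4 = (q - 1)*(q^2 - 5*q + 4) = (q - 1)^2*(q - 4)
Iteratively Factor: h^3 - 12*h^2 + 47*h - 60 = (h - 3)*(h^2 - 9*h + 20) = (h - 4)*(h - 3)*(h - 5)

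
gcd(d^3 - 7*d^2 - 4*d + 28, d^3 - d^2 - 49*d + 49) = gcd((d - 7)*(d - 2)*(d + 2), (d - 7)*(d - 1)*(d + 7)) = d - 7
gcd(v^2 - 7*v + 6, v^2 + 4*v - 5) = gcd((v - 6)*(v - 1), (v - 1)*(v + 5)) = v - 1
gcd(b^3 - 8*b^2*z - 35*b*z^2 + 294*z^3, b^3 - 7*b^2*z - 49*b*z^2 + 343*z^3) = b^2 - 14*b*z + 49*z^2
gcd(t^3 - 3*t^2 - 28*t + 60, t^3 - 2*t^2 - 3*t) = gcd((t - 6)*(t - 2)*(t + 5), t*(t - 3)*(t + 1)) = 1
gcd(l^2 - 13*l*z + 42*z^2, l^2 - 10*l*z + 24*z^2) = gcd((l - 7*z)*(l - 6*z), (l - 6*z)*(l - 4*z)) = -l + 6*z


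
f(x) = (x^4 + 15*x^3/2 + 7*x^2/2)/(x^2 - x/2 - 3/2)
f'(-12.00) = -16.09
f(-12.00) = 55.76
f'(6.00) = 19.22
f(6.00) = 96.57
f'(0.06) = -0.33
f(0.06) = -0.01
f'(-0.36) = -0.07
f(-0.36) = -0.10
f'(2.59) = 0.21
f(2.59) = 50.80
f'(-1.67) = 0.46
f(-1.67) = -8.19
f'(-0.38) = -0.21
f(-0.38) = -0.10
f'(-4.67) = -1.83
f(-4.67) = -9.36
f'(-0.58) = -3.50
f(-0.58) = 0.20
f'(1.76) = -214.97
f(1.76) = 85.46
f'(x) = (1/2 - 2*x)*(x^4 + 15*x^3/2 + 7*x^2/2)/(x^2 - x/2 - 3/2)^2 + (4*x^3 + 45*x^2/2 + 7*x)/(x^2 - x/2 - 3/2)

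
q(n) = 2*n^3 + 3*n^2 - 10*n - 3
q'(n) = 6*n^2 + 6*n - 10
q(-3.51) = -17.43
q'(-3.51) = 42.86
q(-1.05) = 8.49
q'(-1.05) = -9.68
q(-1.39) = 11.33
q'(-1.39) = -6.75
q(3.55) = 88.79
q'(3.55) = 86.92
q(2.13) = 8.64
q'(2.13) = 30.00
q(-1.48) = 11.89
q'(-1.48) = -5.74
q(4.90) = 255.33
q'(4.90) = 163.46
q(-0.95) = 7.49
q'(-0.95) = -10.28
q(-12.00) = -2907.00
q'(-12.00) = 782.00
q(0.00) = -3.00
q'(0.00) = -10.00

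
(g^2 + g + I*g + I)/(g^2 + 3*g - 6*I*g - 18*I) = (g^2 + g*(1 + I) + I)/(g^2 + g*(3 - 6*I) - 18*I)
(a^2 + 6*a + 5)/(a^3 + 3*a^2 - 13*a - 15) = 1/(a - 3)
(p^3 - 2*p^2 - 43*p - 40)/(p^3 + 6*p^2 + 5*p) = (p - 8)/p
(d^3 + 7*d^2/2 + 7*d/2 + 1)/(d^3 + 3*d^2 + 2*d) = (d + 1/2)/d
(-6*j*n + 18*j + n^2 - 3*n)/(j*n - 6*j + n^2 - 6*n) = (-6*j*n + 18*j + n^2 - 3*n)/(j*n - 6*j + n^2 - 6*n)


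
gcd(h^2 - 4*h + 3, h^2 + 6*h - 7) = h - 1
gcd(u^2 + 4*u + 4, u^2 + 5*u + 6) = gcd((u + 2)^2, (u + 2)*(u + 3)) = u + 2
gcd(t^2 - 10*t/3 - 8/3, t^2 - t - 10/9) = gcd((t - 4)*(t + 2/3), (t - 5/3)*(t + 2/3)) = t + 2/3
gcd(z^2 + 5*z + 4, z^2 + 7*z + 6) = z + 1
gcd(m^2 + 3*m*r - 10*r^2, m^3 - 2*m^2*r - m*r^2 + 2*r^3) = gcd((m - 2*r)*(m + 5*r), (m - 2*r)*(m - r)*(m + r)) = -m + 2*r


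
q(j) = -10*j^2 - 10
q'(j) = -20*j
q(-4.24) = -189.78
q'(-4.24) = 84.80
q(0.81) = -16.56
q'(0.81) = -16.20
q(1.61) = -35.92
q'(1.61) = -32.20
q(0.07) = -10.05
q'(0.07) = -1.40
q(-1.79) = -42.04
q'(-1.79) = 35.80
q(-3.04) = -102.42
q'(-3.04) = 60.80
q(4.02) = -171.60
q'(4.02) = -80.40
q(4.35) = -199.22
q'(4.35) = -87.00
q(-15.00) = -2260.00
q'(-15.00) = 300.00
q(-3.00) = -100.00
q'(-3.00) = 60.00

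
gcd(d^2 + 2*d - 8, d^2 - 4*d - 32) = d + 4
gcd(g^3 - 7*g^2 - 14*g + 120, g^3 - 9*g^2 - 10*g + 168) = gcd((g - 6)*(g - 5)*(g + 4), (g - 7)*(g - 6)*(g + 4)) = g^2 - 2*g - 24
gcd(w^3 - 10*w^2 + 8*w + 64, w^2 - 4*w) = w - 4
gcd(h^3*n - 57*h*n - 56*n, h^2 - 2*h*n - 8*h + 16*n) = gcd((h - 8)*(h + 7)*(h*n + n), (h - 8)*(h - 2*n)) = h - 8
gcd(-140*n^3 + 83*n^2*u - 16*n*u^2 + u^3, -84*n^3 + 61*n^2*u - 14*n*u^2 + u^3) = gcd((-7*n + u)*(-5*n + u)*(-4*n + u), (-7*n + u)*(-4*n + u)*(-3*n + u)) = 28*n^2 - 11*n*u + u^2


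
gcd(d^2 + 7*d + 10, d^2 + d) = 1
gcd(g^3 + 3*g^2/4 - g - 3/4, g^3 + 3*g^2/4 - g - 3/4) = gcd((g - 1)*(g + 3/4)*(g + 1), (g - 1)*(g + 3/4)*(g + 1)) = g^3 + 3*g^2/4 - g - 3/4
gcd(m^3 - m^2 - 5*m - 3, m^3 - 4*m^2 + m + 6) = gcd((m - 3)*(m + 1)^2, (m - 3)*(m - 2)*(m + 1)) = m^2 - 2*m - 3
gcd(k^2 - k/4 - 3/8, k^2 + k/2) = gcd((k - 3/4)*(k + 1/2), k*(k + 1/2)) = k + 1/2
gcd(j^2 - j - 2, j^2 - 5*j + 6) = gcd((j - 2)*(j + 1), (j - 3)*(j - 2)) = j - 2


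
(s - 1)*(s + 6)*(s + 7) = s^3 + 12*s^2 + 29*s - 42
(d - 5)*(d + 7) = d^2 + 2*d - 35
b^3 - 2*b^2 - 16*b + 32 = (b - 4)*(b - 2)*(b + 4)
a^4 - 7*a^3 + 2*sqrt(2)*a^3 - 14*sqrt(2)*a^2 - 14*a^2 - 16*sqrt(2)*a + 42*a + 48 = (a - 8)*(a + 1)*(a - sqrt(2))*(a + 3*sqrt(2))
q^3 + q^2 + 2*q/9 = q*(q + 1/3)*(q + 2/3)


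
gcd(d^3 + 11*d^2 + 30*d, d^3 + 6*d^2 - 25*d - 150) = d^2 + 11*d + 30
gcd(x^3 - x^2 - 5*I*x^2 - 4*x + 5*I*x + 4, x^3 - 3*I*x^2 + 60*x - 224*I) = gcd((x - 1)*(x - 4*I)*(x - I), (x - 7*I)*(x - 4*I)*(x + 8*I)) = x - 4*I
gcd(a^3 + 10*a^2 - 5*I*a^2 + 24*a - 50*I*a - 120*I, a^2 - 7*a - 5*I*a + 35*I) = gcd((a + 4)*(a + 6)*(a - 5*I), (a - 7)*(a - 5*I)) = a - 5*I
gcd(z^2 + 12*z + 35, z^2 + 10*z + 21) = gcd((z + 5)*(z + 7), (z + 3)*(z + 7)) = z + 7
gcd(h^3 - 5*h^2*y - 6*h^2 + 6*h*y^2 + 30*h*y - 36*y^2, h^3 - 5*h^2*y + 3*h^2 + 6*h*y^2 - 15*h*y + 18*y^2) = h^2 - 5*h*y + 6*y^2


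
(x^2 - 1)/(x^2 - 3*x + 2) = (x + 1)/(x - 2)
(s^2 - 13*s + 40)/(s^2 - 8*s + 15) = (s - 8)/(s - 3)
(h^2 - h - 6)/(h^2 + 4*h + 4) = (h - 3)/(h + 2)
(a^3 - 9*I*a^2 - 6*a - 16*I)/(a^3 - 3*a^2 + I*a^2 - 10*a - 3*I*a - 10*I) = (a^2 - 10*I*a - 16)/(a^2 - 3*a - 10)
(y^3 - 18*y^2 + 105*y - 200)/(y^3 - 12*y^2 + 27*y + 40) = (y - 5)/(y + 1)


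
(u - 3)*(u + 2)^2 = u^3 + u^2 - 8*u - 12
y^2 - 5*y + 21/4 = (y - 7/2)*(y - 3/2)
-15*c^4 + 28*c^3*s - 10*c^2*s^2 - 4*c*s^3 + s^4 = (-5*c + s)*(-c + s)^2*(3*c + s)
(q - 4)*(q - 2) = q^2 - 6*q + 8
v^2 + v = v*(v + 1)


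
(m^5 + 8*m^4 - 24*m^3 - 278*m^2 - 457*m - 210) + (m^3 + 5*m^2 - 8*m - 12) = m^5 + 8*m^4 - 23*m^3 - 273*m^2 - 465*m - 222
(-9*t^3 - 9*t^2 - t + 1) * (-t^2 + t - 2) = 9*t^5 + 10*t^3 + 16*t^2 + 3*t - 2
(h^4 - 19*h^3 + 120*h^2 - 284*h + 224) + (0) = h^4 - 19*h^3 + 120*h^2 - 284*h + 224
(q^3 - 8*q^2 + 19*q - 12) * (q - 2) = q^4 - 10*q^3 + 35*q^2 - 50*q + 24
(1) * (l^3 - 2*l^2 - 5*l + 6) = l^3 - 2*l^2 - 5*l + 6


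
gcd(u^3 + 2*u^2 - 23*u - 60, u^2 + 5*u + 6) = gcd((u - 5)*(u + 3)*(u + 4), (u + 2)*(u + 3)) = u + 3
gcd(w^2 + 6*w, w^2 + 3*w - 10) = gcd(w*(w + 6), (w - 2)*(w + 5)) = 1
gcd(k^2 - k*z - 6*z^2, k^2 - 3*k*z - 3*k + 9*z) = -k + 3*z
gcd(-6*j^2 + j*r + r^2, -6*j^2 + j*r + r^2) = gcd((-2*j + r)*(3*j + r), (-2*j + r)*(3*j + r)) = -6*j^2 + j*r + r^2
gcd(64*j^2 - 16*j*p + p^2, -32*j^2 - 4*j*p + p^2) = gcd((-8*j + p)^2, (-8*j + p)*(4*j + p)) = -8*j + p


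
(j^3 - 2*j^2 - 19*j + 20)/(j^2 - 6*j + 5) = j + 4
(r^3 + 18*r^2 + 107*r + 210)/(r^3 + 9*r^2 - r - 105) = (r + 6)/(r - 3)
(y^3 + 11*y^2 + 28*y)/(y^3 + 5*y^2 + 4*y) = (y + 7)/(y + 1)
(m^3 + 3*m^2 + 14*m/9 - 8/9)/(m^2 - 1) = (9*m^3 + 27*m^2 + 14*m - 8)/(9*(m^2 - 1))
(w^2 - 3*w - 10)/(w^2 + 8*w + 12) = (w - 5)/(w + 6)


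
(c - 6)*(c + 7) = c^2 + c - 42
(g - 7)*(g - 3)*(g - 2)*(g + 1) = g^4 - 11*g^3 + 29*g^2 - g - 42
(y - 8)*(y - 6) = y^2 - 14*y + 48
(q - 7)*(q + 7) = q^2 - 49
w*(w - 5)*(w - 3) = w^3 - 8*w^2 + 15*w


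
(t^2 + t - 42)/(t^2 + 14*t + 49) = (t - 6)/(t + 7)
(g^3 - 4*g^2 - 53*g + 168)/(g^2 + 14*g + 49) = (g^2 - 11*g + 24)/(g + 7)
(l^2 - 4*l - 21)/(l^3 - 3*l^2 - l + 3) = (l^2 - 4*l - 21)/(l^3 - 3*l^2 - l + 3)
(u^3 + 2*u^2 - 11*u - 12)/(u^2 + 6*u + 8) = (u^2 - 2*u - 3)/(u + 2)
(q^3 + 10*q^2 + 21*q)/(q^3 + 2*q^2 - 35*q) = (q + 3)/(q - 5)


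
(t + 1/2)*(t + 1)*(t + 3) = t^3 + 9*t^2/2 + 5*t + 3/2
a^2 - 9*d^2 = (a - 3*d)*(a + 3*d)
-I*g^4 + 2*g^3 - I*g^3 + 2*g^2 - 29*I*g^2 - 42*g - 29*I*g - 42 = (g - 3*I)*(g - 2*I)*(g + 7*I)*(-I*g - I)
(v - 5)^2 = v^2 - 10*v + 25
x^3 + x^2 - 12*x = x*(x - 3)*(x + 4)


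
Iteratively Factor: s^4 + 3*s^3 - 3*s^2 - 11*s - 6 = (s + 3)*(s^3 - 3*s - 2) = (s + 1)*(s + 3)*(s^2 - s - 2) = (s - 2)*(s + 1)*(s + 3)*(s + 1)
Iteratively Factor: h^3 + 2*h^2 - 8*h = (h + 4)*(h^2 - 2*h) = h*(h + 4)*(h - 2)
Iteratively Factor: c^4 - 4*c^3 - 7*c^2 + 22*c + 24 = (c - 3)*(c^3 - c^2 - 10*c - 8) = (c - 3)*(c + 2)*(c^2 - 3*c - 4) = (c - 4)*(c - 3)*(c + 2)*(c + 1)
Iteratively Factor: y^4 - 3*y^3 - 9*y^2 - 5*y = (y + 1)*(y^3 - 4*y^2 - 5*y) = y*(y + 1)*(y^2 - 4*y - 5) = y*(y + 1)^2*(y - 5)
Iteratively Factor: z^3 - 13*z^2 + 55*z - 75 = (z - 3)*(z^2 - 10*z + 25) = (z - 5)*(z - 3)*(z - 5)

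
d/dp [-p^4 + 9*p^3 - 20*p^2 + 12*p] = -4*p^3 + 27*p^2 - 40*p + 12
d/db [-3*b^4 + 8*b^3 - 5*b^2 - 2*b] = -12*b^3 + 24*b^2 - 10*b - 2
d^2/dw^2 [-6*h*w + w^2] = 2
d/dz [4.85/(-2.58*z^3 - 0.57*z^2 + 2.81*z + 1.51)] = (37.539*z^2 + 5.529*z - 13.6285)/(2.58*z^3 + 0.57*z^2 - 2.81*z - 1.51)^2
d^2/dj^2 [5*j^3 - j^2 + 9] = 30*j - 2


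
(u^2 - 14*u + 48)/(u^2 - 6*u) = (u - 8)/u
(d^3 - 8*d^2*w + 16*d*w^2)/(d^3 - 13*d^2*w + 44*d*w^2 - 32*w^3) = d*(d - 4*w)/(d^2 - 9*d*w + 8*w^2)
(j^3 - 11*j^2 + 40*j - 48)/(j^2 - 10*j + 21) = (j^2 - 8*j + 16)/(j - 7)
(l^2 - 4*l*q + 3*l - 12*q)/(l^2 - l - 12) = (l - 4*q)/(l - 4)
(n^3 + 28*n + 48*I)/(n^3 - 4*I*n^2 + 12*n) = (n + 4*I)/n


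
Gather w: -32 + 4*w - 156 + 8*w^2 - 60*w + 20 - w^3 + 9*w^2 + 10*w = -w^3 + 17*w^2 - 46*w - 168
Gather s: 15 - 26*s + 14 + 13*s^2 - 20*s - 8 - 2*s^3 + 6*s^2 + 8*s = -2*s^3 + 19*s^2 - 38*s + 21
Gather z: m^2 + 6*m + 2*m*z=m^2 + 2*m*z + 6*m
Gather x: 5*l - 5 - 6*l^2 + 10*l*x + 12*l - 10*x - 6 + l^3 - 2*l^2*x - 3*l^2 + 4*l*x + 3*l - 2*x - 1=l^3 - 9*l^2 + 20*l + x*(-2*l^2 + 14*l - 12) - 12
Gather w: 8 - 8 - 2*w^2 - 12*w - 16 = -2*w^2 - 12*w - 16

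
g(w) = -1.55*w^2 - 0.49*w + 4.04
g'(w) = -3.1*w - 0.49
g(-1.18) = 2.46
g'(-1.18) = 3.17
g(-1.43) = 1.57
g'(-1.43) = 3.94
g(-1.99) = -1.12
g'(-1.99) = 5.68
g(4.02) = -22.98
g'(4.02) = -12.95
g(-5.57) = -41.32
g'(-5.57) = 16.78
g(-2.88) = -7.41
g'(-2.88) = 8.44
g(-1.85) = -0.36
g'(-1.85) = 5.24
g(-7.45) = -78.34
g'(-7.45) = 22.60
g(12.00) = -225.04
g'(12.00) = -37.69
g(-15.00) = -337.36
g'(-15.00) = 46.01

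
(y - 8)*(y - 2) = y^2 - 10*y + 16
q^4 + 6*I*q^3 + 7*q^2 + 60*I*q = q*(q - 3*I)*(q + 4*I)*(q + 5*I)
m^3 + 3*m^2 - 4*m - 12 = (m - 2)*(m + 2)*(m + 3)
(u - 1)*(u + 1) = u^2 - 1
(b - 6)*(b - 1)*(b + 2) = b^3 - 5*b^2 - 8*b + 12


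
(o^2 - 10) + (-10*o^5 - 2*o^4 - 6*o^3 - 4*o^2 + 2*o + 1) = -10*o^5 - 2*o^4 - 6*o^3 - 3*o^2 + 2*o - 9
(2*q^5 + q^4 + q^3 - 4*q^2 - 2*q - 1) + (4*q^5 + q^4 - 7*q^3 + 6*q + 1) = 6*q^5 + 2*q^4 - 6*q^3 - 4*q^2 + 4*q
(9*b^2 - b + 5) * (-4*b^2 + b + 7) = -36*b^4 + 13*b^3 + 42*b^2 - 2*b + 35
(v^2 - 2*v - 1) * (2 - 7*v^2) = -7*v^4 + 14*v^3 + 9*v^2 - 4*v - 2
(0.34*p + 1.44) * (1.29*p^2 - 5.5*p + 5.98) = 0.4386*p^3 - 0.0124000000000002*p^2 - 5.8868*p + 8.6112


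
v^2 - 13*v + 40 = (v - 8)*(v - 5)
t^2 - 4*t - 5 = (t - 5)*(t + 1)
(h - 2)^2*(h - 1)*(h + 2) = h^4 - 3*h^3 - 2*h^2 + 12*h - 8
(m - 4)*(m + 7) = m^2 + 3*m - 28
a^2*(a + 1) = a^3 + a^2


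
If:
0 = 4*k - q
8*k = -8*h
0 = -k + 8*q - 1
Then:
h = -1/31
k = 1/31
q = 4/31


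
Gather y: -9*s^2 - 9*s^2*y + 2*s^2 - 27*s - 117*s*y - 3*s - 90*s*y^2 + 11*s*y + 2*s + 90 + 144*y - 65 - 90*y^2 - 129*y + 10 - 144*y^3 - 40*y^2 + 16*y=-7*s^2 - 28*s - 144*y^3 + y^2*(-90*s - 130) + y*(-9*s^2 - 106*s + 31) + 35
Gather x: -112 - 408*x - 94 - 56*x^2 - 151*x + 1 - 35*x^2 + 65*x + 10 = -91*x^2 - 494*x - 195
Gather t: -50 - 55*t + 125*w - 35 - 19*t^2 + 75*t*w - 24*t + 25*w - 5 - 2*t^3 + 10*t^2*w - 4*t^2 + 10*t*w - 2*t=-2*t^3 + t^2*(10*w - 23) + t*(85*w - 81) + 150*w - 90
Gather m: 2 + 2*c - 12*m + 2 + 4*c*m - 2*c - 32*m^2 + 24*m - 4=-32*m^2 + m*(4*c + 12)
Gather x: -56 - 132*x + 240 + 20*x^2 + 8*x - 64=20*x^2 - 124*x + 120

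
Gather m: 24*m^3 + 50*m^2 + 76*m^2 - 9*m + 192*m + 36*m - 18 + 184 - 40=24*m^3 + 126*m^2 + 219*m + 126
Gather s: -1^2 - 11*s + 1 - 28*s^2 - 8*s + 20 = -28*s^2 - 19*s + 20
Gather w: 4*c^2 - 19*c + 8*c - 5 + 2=4*c^2 - 11*c - 3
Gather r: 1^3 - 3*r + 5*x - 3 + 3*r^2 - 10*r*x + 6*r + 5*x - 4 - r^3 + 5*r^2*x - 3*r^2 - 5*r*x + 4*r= -r^3 + 5*r^2*x + r*(7 - 15*x) + 10*x - 6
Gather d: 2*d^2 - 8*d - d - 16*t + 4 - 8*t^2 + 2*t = 2*d^2 - 9*d - 8*t^2 - 14*t + 4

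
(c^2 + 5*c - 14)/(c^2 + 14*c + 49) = (c - 2)/(c + 7)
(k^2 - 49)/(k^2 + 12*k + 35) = (k - 7)/(k + 5)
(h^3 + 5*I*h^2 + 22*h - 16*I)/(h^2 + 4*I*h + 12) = (h^2 + 7*I*h + 8)/(h + 6*I)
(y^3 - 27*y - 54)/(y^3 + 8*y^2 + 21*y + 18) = (y - 6)/(y + 2)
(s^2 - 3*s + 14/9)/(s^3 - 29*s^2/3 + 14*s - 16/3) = (s - 7/3)/(s^2 - 9*s + 8)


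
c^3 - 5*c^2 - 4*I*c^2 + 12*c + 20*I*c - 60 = (c - 5)*(c - 6*I)*(c + 2*I)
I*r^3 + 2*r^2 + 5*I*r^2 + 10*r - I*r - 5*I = (r + 5)*(r - I)*(I*r + 1)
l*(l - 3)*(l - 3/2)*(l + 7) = l^4 + 5*l^3/2 - 27*l^2 + 63*l/2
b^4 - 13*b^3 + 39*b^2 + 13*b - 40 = (b - 8)*(b - 5)*(b - 1)*(b + 1)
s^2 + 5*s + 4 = (s + 1)*(s + 4)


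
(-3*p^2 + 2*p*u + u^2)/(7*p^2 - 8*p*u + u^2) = (-3*p - u)/(7*p - u)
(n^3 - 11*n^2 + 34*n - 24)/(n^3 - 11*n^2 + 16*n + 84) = (n^2 - 5*n + 4)/(n^2 - 5*n - 14)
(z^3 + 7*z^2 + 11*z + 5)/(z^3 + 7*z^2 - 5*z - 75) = (z^2 + 2*z + 1)/(z^2 + 2*z - 15)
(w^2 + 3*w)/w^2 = (w + 3)/w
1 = 1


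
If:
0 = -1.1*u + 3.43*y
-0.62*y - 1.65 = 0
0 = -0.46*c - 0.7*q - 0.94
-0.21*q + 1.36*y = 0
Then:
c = 24.18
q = -17.24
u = -8.30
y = -2.66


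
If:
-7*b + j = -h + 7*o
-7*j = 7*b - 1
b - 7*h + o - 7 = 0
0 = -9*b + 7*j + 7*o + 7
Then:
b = 342/1153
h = -8265/8071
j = -1241/8071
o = -536/1153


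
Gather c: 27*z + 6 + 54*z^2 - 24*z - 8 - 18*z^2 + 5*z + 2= 36*z^2 + 8*z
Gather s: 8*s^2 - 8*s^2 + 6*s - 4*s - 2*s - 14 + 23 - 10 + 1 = 0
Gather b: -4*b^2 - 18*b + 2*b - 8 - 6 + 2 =-4*b^2 - 16*b - 12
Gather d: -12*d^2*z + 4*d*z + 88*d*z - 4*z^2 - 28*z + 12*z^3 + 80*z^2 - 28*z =-12*d^2*z + 92*d*z + 12*z^3 + 76*z^2 - 56*z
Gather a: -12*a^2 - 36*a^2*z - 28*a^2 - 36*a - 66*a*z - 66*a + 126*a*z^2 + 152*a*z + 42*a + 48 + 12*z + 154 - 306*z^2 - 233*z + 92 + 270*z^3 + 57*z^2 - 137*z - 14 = a^2*(-36*z - 40) + a*(126*z^2 + 86*z - 60) + 270*z^3 - 249*z^2 - 358*z + 280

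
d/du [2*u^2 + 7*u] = 4*u + 7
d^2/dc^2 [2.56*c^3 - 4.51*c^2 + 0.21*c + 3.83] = 15.36*c - 9.02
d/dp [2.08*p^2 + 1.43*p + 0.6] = 4.16*p + 1.43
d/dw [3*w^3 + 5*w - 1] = 9*w^2 + 5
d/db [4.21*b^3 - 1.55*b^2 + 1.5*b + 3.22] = 12.63*b^2 - 3.1*b + 1.5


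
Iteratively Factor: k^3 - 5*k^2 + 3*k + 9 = (k + 1)*(k^2 - 6*k + 9) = (k - 3)*(k + 1)*(k - 3)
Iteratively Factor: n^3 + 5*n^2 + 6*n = (n + 2)*(n^2 + 3*n) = (n + 2)*(n + 3)*(n)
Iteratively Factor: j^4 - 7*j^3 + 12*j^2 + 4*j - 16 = (j - 4)*(j^3 - 3*j^2 + 4) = (j - 4)*(j - 2)*(j^2 - j - 2) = (j - 4)*(j - 2)^2*(j + 1)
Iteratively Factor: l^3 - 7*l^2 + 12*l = (l)*(l^2 - 7*l + 12) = l*(l - 4)*(l - 3)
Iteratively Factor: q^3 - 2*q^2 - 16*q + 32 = (q - 4)*(q^2 + 2*q - 8) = (q - 4)*(q - 2)*(q + 4)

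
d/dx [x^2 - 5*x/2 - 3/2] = 2*x - 5/2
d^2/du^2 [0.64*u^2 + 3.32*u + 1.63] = 1.28000000000000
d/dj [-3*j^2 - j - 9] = -6*j - 1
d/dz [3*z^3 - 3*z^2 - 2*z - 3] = 9*z^2 - 6*z - 2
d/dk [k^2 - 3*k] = 2*k - 3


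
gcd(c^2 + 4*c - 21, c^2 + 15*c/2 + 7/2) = c + 7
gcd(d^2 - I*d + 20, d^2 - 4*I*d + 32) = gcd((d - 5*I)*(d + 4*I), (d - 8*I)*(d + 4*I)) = d + 4*I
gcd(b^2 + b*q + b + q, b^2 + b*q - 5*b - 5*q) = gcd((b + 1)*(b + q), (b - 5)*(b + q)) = b + q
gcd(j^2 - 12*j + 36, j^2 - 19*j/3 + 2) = j - 6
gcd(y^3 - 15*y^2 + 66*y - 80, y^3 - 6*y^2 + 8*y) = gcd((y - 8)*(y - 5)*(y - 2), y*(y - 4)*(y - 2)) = y - 2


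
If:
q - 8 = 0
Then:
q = 8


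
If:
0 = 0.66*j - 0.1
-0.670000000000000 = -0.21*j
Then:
No Solution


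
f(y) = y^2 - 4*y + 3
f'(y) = 2*y - 4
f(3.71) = 1.92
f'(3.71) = 3.42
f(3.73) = 1.99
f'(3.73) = 3.46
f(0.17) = 2.35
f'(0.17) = -3.66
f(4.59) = 5.71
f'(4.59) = 5.18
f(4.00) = 3.00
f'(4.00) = 4.00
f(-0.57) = 5.60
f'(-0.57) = -5.14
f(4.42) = 4.86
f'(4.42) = 4.84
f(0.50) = 1.25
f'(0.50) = -3.00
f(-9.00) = 120.00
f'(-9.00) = -22.00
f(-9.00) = 120.00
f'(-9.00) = -22.00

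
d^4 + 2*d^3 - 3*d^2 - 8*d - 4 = (d - 2)*(d + 1)^2*(d + 2)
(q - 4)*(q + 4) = q^2 - 16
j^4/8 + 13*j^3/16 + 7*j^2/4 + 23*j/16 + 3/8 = (j/4 + 1/4)*(j/2 + 1)*(j + 1/2)*(j + 3)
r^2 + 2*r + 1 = (r + 1)^2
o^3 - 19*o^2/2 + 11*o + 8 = (o - 8)*(o - 2)*(o + 1/2)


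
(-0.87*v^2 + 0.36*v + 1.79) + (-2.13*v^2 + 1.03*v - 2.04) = -3.0*v^2 + 1.39*v - 0.25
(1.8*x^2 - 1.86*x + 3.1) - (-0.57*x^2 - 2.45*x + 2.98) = 2.37*x^2 + 0.59*x + 0.12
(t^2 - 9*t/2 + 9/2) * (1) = t^2 - 9*t/2 + 9/2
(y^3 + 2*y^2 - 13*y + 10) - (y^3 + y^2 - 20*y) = y^2 + 7*y + 10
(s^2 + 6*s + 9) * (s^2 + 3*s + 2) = s^4 + 9*s^3 + 29*s^2 + 39*s + 18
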